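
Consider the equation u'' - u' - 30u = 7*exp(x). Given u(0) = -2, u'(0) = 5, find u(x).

u = -95*exp(-5*x)/66 - 18*exp(6*x)/55 - 7*exp(x)/30

Characteristic equation r² - r - 30 = 0 factors as (r - 6)(r + 5) = 0, so r = 6, -5.
Hence u_h = C1*exp(6*x) + C2*exp(-5*x).
Try u_p = A*exp(x). Substituting into the equation and dividing by exp(x) gives A = -7/30, so u_p = -7*exp(x)/30.
General solution: u = -7*exp(x)/30 + C1*exp(6*x) + C2*exp(-5*x).
Apply the initial conditions: u(0) = -7/30 + C1 + C2 = -2 and u'(0) = -7/30 - 5*C2 + 6*C1 = 5. Solving gives C1 = -18/55, C2 = -95/66.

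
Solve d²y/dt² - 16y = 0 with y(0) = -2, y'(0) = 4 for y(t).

Characteristic equation r² - 16 = 0 factors as (r - 4)(r + 4) = 0, so r = 4, -4.
Hence y_h = C1*exp(4*t) + C2*exp(-4*t).
Apply the initial conditions: y(0) = C1 + C2 = -2 and y'(0) = -4*C2 + 4*C1 = 4. Solving gives C1 = -1/2, C2 = -3/2.

y = -3*exp(-4*t)/2 - exp(4*t)/2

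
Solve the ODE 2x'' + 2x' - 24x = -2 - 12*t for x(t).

x = 1/8 + t/2 + C1*exp(-4*t) + C2*exp(3*t)

Divide through by 2: x'' + x' - 12x = -1 - 6*t.
Characteristic equation r² + r - 12 = 0 factors as (r + 4)(r - 3) = 0, so r = -4, 3.
Hence x_h = C1*exp(-4*t) + C2*exp(3*t).
For the particular solution try x_p = A0 + A1*t. Substituting and matching coefficients of each power of t gives A0 = 1/8, A1 = 1/2, so x_p = 1/8 + t/2.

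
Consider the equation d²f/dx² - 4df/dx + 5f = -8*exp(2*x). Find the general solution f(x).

Characteristic equation r² - 4r + 5 = 0 has discriminant (-4)² - 4·(5) = -4 < 0, so r = 2 ± i.
Hence f_h = C1*cos(x)*exp(2*x) + C2*exp(2*x)*sin(x).
Try f_p = A*exp(2*x). Substituting into the equation and dividing by exp(2*x) gives A = -8, so f_p = -8*exp(2*x).

f = -8*exp(2*x) + C1*cos(x)*exp(2*x) + C2*exp(2*x)*sin(x)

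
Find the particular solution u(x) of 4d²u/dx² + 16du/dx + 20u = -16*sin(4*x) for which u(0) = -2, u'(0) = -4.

u = 44*sin(4*x)/377 + 64*cos(4*x)/377 - 3320*exp(-2*x)*sin(x)/377 - 818*cos(x)*exp(-2*x)/377

Divide through by 4: u'' + 4u' + 5u = -4*sin(4*x).
Characteristic equation r² + 4r + 5 = 0 has discriminant (4)² - 4·(5) = -4 < 0, so r = -2 ± i.
Hence u_h = C1*cos(x)*exp(-2*x) + C2*exp(-2*x)*sin(x).
Try u_p = A*cos(4*x) + B*sin(4*x). Substituting and equating the coefficients of cos(4x) and sin(4x) gives A = 64/377, B = 44/377, so u_p = 44*sin(4*x)/377 + 64*cos(4*x)/377.
General solution: u = 44*sin(4*x)/377 + 64*cos(4*x)/377 + C1*cos(x)*exp(-2*x) + C2*exp(-2*x)*sin(x).
Apply the initial conditions: u(0) = 64/377 + C1 = -2 and u'(0) = 176/377 + C2 - 2*C1 = -4. Solving gives C1 = -818/377, C2 = -3320/377.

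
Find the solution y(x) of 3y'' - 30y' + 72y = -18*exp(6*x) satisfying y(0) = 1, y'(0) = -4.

Divide through by 3: y'' - 10y' + 24y = -6*exp(6*x).
Characteristic equation r² - 10r + 24 = 0 factors as (r - 4)(r - 6) = 0, so r = 4, 6.
Hence y_h = C1*exp(4*x) + C2*exp(6*x).
Since exp(6*x) solves the homogeneous equation (r = 6 is a root of multiplicity 1), multiply the trial by x. Try y_p = A*x*exp(6*x). Substituting into the equation and dividing by exp(6*x) gives A = -3, so y_p = -3*x*exp(6*x).
General solution: y = C1*exp(4*x) + C2*exp(6*x) - 3*x*exp(6*x).
Apply the initial conditions: y(0) = C1 + C2 = 1 and y'(0) = -3 + 4*C1 + 6*C2 = -4. Solving gives C1 = 7/2, C2 = -5/2.

y = -5*exp(6*x)/2 + 7*exp(4*x)/2 - 3*x*exp(6*x)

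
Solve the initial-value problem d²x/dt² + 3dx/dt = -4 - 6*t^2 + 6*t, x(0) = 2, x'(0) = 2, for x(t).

x = 94/27 - 40*exp(-3*t)/27 - 22*t/9 - 2*t**3/3 + 5*t**2/3

Characteristic equation r² + 3r = 0 factors as (r + 3)r = 0, so r = -3, 0.
Hence x_h = C1*exp(-3*t) + C2.
Since 0 is a characteristic root (multiplicity 1), multiply the polynomial trial by t: try x_p = t*(A0 + A1*t + A2*t^2). Substituting and matching coefficients of each power of t gives A0 = -22/9, A1 = 5/3, A2 = -2/3, so x_p = -22*t/9 - 2*t^3/3 + 5*t^2/3.
General solution: x = C2 - 22*t/9 - 2*t^3/3 + 5*t^2/3 + C1*exp(-3*t).
Apply the initial conditions: x(0) = C1 + C2 = 2 and x'(0) = -22/9 - 3*C1 = 2. Solving gives C1 = -40/27, C2 = 94/27.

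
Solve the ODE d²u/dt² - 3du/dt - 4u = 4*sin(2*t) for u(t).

u = -8*sin(2*t)/25 + 6*cos(2*t)/25 + C1*exp(4*t) + C2*exp(-t)

Characteristic equation r² - 3r - 4 = 0 factors as (r - 4)(r + 1) = 0, so r = 4, -1.
Hence u_h = C1*exp(4*t) + C2*exp(-t).
Try u_p = A*cos(2*t) + B*sin(2*t). Substituting and equating the coefficients of cos(2t) and sin(2t) gives A = 6/25, B = -8/25, so u_p = -8*sin(2*t)/25 + 6*cos(2*t)/25.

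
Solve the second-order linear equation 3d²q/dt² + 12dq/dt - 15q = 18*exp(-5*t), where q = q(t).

Divide through by 3: q'' + 4q' - 5q = 6*exp(-5*t).
Characteristic equation r² + 4r - 5 = 0 factors as (r - 1)(r + 5) = 0, so r = 1, -5.
Hence q_h = C1*exp(t) + C2*exp(-5*t).
Since exp(-5*t) solves the homogeneous equation (r = -5 is a root of multiplicity 1), multiply the trial by t. Try q_p = A*t*exp(-5*t). Substituting into the equation and dividing by exp(-5*t) gives A = -1, so q_p = -t*exp(-5*t).

q = C1*exp(t) + C2*exp(-5*t) - t*exp(-5*t)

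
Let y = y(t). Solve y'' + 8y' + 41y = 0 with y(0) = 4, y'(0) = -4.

y = 4*cos(5*t)*exp(-4*t) + 12*exp(-4*t)*sin(5*t)/5

Characteristic equation r² + 8r + 41 = 0 has discriminant (8)² - 4·(41) = -100 < 0, so r = -4 ± 5i.
Hence y_h = C1*cos(5*t)*exp(-4*t) + C2*exp(-4*t)*sin(5*t).
Apply the initial conditions: y(0) = C1 = 4 and y'(0) = -4*C1 + 5*C2 = -4. Solving gives C1 = 4, C2 = 12/5.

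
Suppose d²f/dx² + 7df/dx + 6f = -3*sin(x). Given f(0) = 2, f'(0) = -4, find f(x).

f = -15*sin(x)/74 + 13*exp(-x)/10 + 21*cos(x)/74 + 77*exp(-6*x)/185

Characteristic equation r² + 7r + 6 = 0 factors as (r + 6)(r + 1) = 0, so r = -6, -1.
Hence f_h = C1*exp(-6*x) + C2*exp(-x).
Try f_p = A*cos(x) + B*sin(x). Substituting and equating the coefficients of cos(x) and sin(x) gives A = 21/74, B = -15/74, so f_p = -15*sin(x)/74 + 21*cos(x)/74.
General solution: f = -15*sin(x)/74 + 21*cos(x)/74 + C1*exp(-6*x) + C2*exp(-x).
Apply the initial conditions: f(0) = 21/74 + C1 + C2 = 2 and f'(0) = -15/74 - C2 - 6*C1 = -4. Solving gives C1 = 77/185, C2 = 13/10.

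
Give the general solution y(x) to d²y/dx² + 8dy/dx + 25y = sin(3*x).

y = -3*cos(3*x)/104 + sin(3*x)/52 + C1*cos(3*x)*exp(-4*x) + C2*exp(-4*x)*sin(3*x)

Characteristic equation r² + 8r + 25 = 0 has discriminant (8)² - 4·(25) = -36 < 0, so r = -4 ± 3i.
Hence y_h = C1*cos(3*x)*exp(-4*x) + C2*exp(-4*x)*sin(3*x).
Try y_p = A*cos(3*x) + B*sin(3*x). Substituting and equating the coefficients of cos(3x) and sin(3x) gives A = -3/104, B = 1/52, so y_p = -3*cos(3*x)/104 + sin(3*x)/52.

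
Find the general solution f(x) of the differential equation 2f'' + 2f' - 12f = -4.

f = 1/3 + C1*exp(2*x) + C2*exp(-3*x)

Divide through by 2: f'' + f' - 6f = -2.
Characteristic equation r² + r - 6 = 0 factors as (r - 2)(r + 3) = 0, so r = 2, -3.
Hence f_h = C1*exp(2*x) + C2*exp(-3*x).
For the particular solution try f_p = A0. Substituting and matching coefficients of each power of x gives A0 = 1/3, so f_p = 1/3.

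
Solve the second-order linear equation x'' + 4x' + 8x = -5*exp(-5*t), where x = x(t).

x = -5*exp(-5*t)/13 + C1*cos(2*t)*exp(-2*t) + C2*exp(-2*t)*sin(2*t)

Characteristic equation r² + 4r + 8 = 0 has discriminant (4)² - 4·(8) = -16 < 0, so r = -2 ± 2i.
Hence x_h = C1*cos(2*t)*exp(-2*t) + C2*exp(-2*t)*sin(2*t).
Try x_p = A*exp(-5*t). Substituting into the equation and dividing by exp(-5*t) gives A = -5/13, so x_p = -5*exp(-5*t)/13.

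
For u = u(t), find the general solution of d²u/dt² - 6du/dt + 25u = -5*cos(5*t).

u = sin(5*t)/6 + C1*cos(4*t)*exp(3*t) + C2*exp(3*t)*sin(4*t)

Characteristic equation r² - 6r + 25 = 0 has discriminant (-6)² - 4·(25) = -64 < 0, so r = 3 ± 4i.
Hence u_h = C1*cos(4*t)*exp(3*t) + C2*exp(3*t)*sin(4*t).
Try u_p = A*cos(5*t) + B*sin(5*t). Substituting and equating the coefficients of cos(5t) and sin(5t) gives A = 0, B = 1/6, so u_p = sin(5*t)/6.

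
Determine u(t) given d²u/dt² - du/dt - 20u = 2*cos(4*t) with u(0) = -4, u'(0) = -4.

u = -90*exp(5*t)/41 - 9*cos(4*t)/164 - 7*exp(-4*t)/4 - sin(4*t)/164

Characteristic equation r² - r - 20 = 0 factors as (r - 5)(r + 4) = 0, so r = 5, -4.
Hence u_h = C1*exp(5*t) + C2*exp(-4*t).
Try u_p = A*cos(4*t) + B*sin(4*t). Substituting and equating the coefficients of cos(4t) and sin(4t) gives A = -9/164, B = -1/164, so u_p = -9*cos(4*t)/164 - sin(4*t)/164.
General solution: u = -9*cos(4*t)/164 - sin(4*t)/164 + C1*exp(5*t) + C2*exp(-4*t).
Apply the initial conditions: u(0) = -9/164 + C1 + C2 = -4 and u'(0) = -1/41 - 4*C2 + 5*C1 = -4. Solving gives C1 = -90/41, C2 = -7/4.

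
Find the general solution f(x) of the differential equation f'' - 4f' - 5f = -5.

Characteristic equation r² - 4r - 5 = 0 factors as (r - 5)(r + 1) = 0, so r = 5, -1.
Hence f_h = C1*exp(5*x) + C2*exp(-x).
For the particular solution try f_p = A0. Substituting and matching coefficients of each power of x gives A0 = 1, so f_p = 1.

f = 1 + C1*exp(5*x) + C2*exp(-x)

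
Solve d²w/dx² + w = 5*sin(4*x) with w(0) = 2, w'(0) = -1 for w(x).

Characteristic equation r² + 1 = 0 has discriminant (0)² - 4·(1) = -4 < 0, so r = ± i.
Hence w_h = C1*cos(x) + C2*sin(x).
Try w_p = A*cos(4*x) + B*sin(4*x). Substituting and equating the coefficients of cos(4x) and sin(4x) gives A = 0, B = -1/3, so w_p = -sin(4*x)/3.
General solution: w = -sin(4*x)/3 + C1*cos(x) + C2*sin(x).
Apply the initial conditions: w(0) = C1 = 2 and w'(0) = -4/3 + C2 = -1. Solving gives C1 = 2, C2 = 1/3.

w = 2*cos(x) - sin(4*x)/3 + sin(x)/3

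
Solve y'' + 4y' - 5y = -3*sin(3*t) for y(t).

y = 9*cos(3*t)/85 + 21*sin(3*t)/170 + C1*exp(t) + C2*exp(-5*t)

Characteristic equation r² + 4r - 5 = 0 factors as (r - 1)(r + 5) = 0, so r = 1, -5.
Hence y_h = C1*exp(t) + C2*exp(-5*t).
Try y_p = A*cos(3*t) + B*sin(3*t). Substituting and equating the coefficients of cos(3t) and sin(3t) gives A = 9/85, B = 21/170, so y_p = 9*cos(3*t)/85 + 21*sin(3*t)/170.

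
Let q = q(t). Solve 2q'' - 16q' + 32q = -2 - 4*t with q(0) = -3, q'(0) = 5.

Divide through by 2: q'' - 8q' + 16q = -1 - 2*t.
Characteristic equation r² - 8r + 16 = 0 has discriminant (-8)² - 4·(16) = 0, so r = 4 is a repeated root.
Hence q_h = (C1 + C2*t)*exp(4*t).
For the particular solution try q_p = A0 + A1*t. Substituting and matching coefficients of each power of t gives A0 = -1/8, A1 = -1/8, so q_p = -1/8 - t/8.
General solution: q = -1/8 - t/8 + C1*exp(4*t) + C2*t*exp(4*t).
Apply the initial conditions: q(0) = -1/8 + C1 = -3 and q'(0) = -1/8 + C2 + 4*C1 = 5. Solving gives C1 = -23/8, C2 = 133/8.

q = -1/8 - 23*exp(4*t)/8 - t/8 + 133*t*exp(4*t)/8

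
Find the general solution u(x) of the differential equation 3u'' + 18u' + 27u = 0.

Divide through by 3: u'' + 6u' + 9u = 0.
Characteristic equation r² + 6r + 9 = 0 has discriminant (6)² - 4·(9) = 0, so r = -3 is a repeated root.
Hence u_h = (C1 + C2*x)*exp(-3*x).

u = C1*exp(-3*x) + C2*x*exp(-3*x)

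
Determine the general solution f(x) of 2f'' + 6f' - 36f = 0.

Divide through by 2: f'' + 3f' - 18f = 0.
Characteristic equation r² + 3r - 18 = 0 factors as (r - 3)(r + 6) = 0, so r = 3, -6.
Hence f_h = C1*exp(3*x) + C2*exp(-6*x).

f = C1*exp(3*x) + C2*exp(-6*x)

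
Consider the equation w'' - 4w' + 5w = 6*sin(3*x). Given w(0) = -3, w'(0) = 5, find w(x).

w = -3*sin(3*x)/20 + 9*cos(3*x)/20 - 69*cos(x)*exp(2*x)/20 + 247*exp(2*x)*sin(x)/20

Characteristic equation r² - 4r + 5 = 0 has discriminant (-4)² - 4·(5) = -4 < 0, so r = 2 ± i.
Hence w_h = C1*cos(x)*exp(2*x) + C2*exp(2*x)*sin(x).
Try w_p = A*cos(3*x) + B*sin(3*x). Substituting and equating the coefficients of cos(3x) and sin(3x) gives A = 9/20, B = -3/20, so w_p = -3*sin(3*x)/20 + 9*cos(3*x)/20.
General solution: w = -3*sin(3*x)/20 + 9*cos(3*x)/20 + C1*cos(x)*exp(2*x) + C2*exp(2*x)*sin(x).
Apply the initial conditions: w(0) = 9/20 + C1 = -3 and w'(0) = -9/20 + C2 + 2*C1 = 5. Solving gives C1 = -69/20, C2 = 247/20.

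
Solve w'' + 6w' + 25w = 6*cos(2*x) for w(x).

Characteristic equation r² + 6r + 25 = 0 has discriminant (6)² - 4·(25) = -64 < 0, so r = -3 ± 4i.
Hence w_h = C1*cos(4*x)*exp(-3*x) + C2*exp(-3*x)*sin(4*x).
Try w_p = A*cos(2*x) + B*sin(2*x). Substituting and equating the coefficients of cos(2x) and sin(2x) gives A = 14/65, B = 8/65, so w_p = 8*sin(2*x)/65 + 14*cos(2*x)/65.

w = 8*sin(2*x)/65 + 14*cos(2*x)/65 + C1*cos(4*x)*exp(-3*x) + C2*exp(-3*x)*sin(4*x)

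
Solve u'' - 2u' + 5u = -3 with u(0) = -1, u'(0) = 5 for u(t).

Characteristic equation r² - 2r + 5 = 0 has discriminant (-2)² - 4·(5) = -16 < 0, so r = 1 ± 2i.
Hence u_h = C1*cos(2*t)*exp(t) + C2*exp(t)*sin(2*t).
For the particular solution try u_p = A0. Substituting and matching coefficients of each power of t gives A0 = -3/5, so u_p = -3/5.
General solution: u = -3/5 + C1*cos(2*t)*exp(t) + C2*exp(t)*sin(2*t).
Apply the initial conditions: u(0) = -3/5 + C1 = -1 and u'(0) = C1 + 2*C2 = 5. Solving gives C1 = -2/5, C2 = 27/10.

u = -3/5 - 2*cos(2*t)*exp(t)/5 + 27*exp(t)*sin(2*t)/10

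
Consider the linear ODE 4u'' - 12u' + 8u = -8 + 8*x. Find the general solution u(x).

Divide through by 4: u'' - 3u' + 2u = -2 + 2*x.
Characteristic equation r² - 3r + 2 = 0 factors as (r - 2)(r - 1) = 0, so r = 2, 1.
Hence u_h = C1*exp(2*x) + C2*exp(x).
For the particular solution try u_p = A0 + A1*x. Substituting and matching coefficients of each power of x gives A0 = 1/2, A1 = 1, so u_p = 1/2 + x.

u = 1/2 + x + C1*exp(2*x) + C2*exp(x)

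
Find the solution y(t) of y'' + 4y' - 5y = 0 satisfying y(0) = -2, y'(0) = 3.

Characteristic equation r² + 4r - 5 = 0 factors as (r - 1)(r + 5) = 0, so r = 1, -5.
Hence y_h = C1*exp(t) + C2*exp(-5*t).
Apply the initial conditions: y(0) = C1 + C2 = -2 and y'(0) = C1 - 5*C2 = 3. Solving gives C1 = -7/6, C2 = -5/6.

y = -7*exp(t)/6 - 5*exp(-5*t)/6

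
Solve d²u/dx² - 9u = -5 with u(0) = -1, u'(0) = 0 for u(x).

u = 5/9 - 7*exp(-3*x)/9 - 7*exp(3*x)/9

Characteristic equation r² - 9 = 0 factors as (r + 3)(r - 3) = 0, so r = -3, 3.
Hence u_h = C1*exp(-3*x) + C2*exp(3*x).
For the particular solution try u_p = A0. Substituting and matching coefficients of each power of x gives A0 = 5/9, so u_p = 5/9.
General solution: u = 5/9 + C1*exp(-3*x) + C2*exp(3*x).
Apply the initial conditions: u(0) = 5/9 + C1 + C2 = -1 and u'(0) = -3*C1 + 3*C2 = 0. Solving gives C1 = -7/9, C2 = -7/9.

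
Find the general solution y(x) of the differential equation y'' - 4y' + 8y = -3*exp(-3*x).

Characteristic equation r² - 4r + 8 = 0 has discriminant (-4)² - 4·(8) = -16 < 0, so r = 2 ± 2i.
Hence y_h = C1*cos(2*x)*exp(2*x) + C2*exp(2*x)*sin(2*x).
Try y_p = A*exp(-3*x). Substituting into the equation and dividing by exp(-3*x) gives A = -3/29, so y_p = -3*exp(-3*x)/29.

y = -3*exp(-3*x)/29 + C1*cos(2*x)*exp(2*x) + C2*exp(2*x)*sin(2*x)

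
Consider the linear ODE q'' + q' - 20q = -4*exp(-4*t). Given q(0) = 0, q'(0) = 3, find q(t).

Characteristic equation r² + r - 20 = 0 factors as (r + 5)(r - 4) = 0, so r = -5, 4.
Hence q_h = C1*exp(-5*t) + C2*exp(4*t).
Try q_p = A*exp(-4*t). Substituting into the equation and dividing by exp(-4*t) gives A = 1/2, so q_p = exp(-4*t)/2.
General solution: q = exp(-4*t)/2 + C1*exp(-5*t) + C2*exp(4*t).
Apply the initial conditions: q(0) = 1/2 + C1 + C2 = 0 and q'(0) = -2 - 5*C1 + 4*C2 = 3. Solving gives C1 = -7/9, C2 = 5/18.

q = exp(-4*t)/2 - 7*exp(-5*t)/9 + 5*exp(4*t)/18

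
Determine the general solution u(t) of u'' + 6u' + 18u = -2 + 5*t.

u = -11/54 + 5*t/18 + C1*cos(3*t)*exp(-3*t) + C2*exp(-3*t)*sin(3*t)

Characteristic equation r² + 6r + 18 = 0 has discriminant (6)² - 4·(18) = -36 < 0, so r = -3 ± 3i.
Hence u_h = C1*cos(3*t)*exp(-3*t) + C2*exp(-3*t)*sin(3*t).
For the particular solution try u_p = A0 + A1*t. Substituting and matching coefficients of each power of t gives A0 = -11/54, A1 = 5/18, so u_p = -11/54 + 5*t/18.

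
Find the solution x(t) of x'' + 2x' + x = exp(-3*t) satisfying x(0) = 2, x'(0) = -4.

Characteristic equation r² + 2r + 1 = 0 has discriminant (2)² - 4·(1) = 0, so r = -1 is a repeated root.
Hence x_h = (C1 + C2*t)*exp(-t).
Try x_p = A*exp(-3*t). Substituting into the equation and dividing by exp(-3*t) gives A = 1/4, so x_p = exp(-3*t)/4.
General solution: x = exp(-3*t)/4 + C1*exp(-t) + C2*t*exp(-t).
Apply the initial conditions: x(0) = 1/4 + C1 = 2 and x'(0) = -3/4 + C2 - C1 = -4. Solving gives C1 = 7/4, C2 = -3/2.

x = exp(-3*t)/4 + 7*exp(-t)/4 - 3*t*exp(-t)/2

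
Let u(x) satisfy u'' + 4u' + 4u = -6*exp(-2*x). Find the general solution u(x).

Characteristic equation r² + 4r + 4 = 0 has discriminant (4)² - 4·(4) = 0, so r = -2 is a repeated root.
Hence u_h = (C1 + C2*x)*exp(-2*x).
Since exp(-2*x) solves the homogeneous equation (r = -2 is a root of multiplicity 2), multiply the trial by x^2. Try u_p = A*x^2*exp(-2*x). Substituting into the equation and dividing by exp(-2*x) gives A = -3, so u_p = -3*x^2*exp(-2*x).

u = C1*exp(-2*x) - 3*x**2*exp(-2*x) + C2*x*exp(-2*x)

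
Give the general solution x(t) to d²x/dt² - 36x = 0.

Characteristic equation r² - 36 = 0 factors as (r + 6)(r - 6) = 0, so r = -6, 6.
Hence x_h = C1*exp(-6*t) + C2*exp(6*t).

x = C1*exp(-6*t) + C2*exp(6*t)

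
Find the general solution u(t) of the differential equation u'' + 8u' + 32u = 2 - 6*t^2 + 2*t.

u = 9/256 - 3*t**2/16 + 5*t/32 + C1*cos(4*t)*exp(-4*t) + C2*exp(-4*t)*sin(4*t)

Characteristic equation r² + 8r + 32 = 0 has discriminant (8)² - 4·(32) = -64 < 0, so r = -4 ± 4i.
Hence u_h = C1*cos(4*t)*exp(-4*t) + C2*exp(-4*t)*sin(4*t).
For the particular solution try u_p = A0 + A1*t + A2*t^2. Substituting and matching coefficients of each power of t gives A0 = 9/256, A1 = 5/32, A2 = -3/16, so u_p = 9/256 - 3*t^2/16 + 5*t/32.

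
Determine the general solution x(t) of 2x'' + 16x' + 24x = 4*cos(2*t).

x = sin(2*t)/10 + cos(2*t)/20 + C1*exp(-2*t) + C2*exp(-6*t)

Divide through by 2: x'' + 8x' + 12x = 2*cos(2*t).
Characteristic equation r² + 8r + 12 = 0 factors as (r + 2)(r + 6) = 0, so r = -2, -6.
Hence x_h = C1*exp(-2*t) + C2*exp(-6*t).
Try x_p = A*cos(2*t) + B*sin(2*t). Substituting and equating the coefficients of cos(2t) and sin(2t) gives A = 1/20, B = 1/10, so x_p = sin(2*t)/10 + cos(2*t)/20.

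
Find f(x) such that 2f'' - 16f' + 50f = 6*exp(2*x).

f = 3*exp(2*x)/13 + C1*cos(3*x)*exp(4*x) + C2*exp(4*x)*sin(3*x)

Divide through by 2: f'' - 8f' + 25f = 3*exp(2*x).
Characteristic equation r² - 8r + 25 = 0 has discriminant (-8)² - 4·(25) = -36 < 0, so r = 4 ± 3i.
Hence f_h = C1*cos(3*x)*exp(4*x) + C2*exp(4*x)*sin(3*x).
Try f_p = A*exp(2*x). Substituting into the equation and dividing by exp(2*x) gives A = 3/13, so f_p = 3*exp(2*x)/13.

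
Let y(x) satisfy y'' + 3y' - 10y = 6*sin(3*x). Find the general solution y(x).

y = -57*sin(3*x)/221 - 27*cos(3*x)/221 + C1*exp(2*x) + C2*exp(-5*x)

Characteristic equation r² + 3r - 10 = 0 factors as (r - 2)(r + 5) = 0, so r = 2, -5.
Hence y_h = C1*exp(2*x) + C2*exp(-5*x).
Try y_p = A*cos(3*x) + B*sin(3*x). Substituting and equating the coefficients of cos(3x) and sin(3x) gives A = -27/221, B = -57/221, so y_p = -57*sin(3*x)/221 - 27*cos(3*x)/221.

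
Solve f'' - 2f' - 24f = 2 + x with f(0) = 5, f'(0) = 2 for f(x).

f = -23/288 - x/24 + 91*exp(-4*x)/32 + 161*exp(6*x)/72

Characteristic equation r² - 2r - 24 = 0 factors as (r - 6)(r + 4) = 0, so r = 6, -4.
Hence f_h = C1*exp(6*x) + C2*exp(-4*x).
For the particular solution try f_p = A0 + A1*x. Substituting and matching coefficients of each power of x gives A0 = -23/288, A1 = -1/24, so f_p = -23/288 - x/24.
General solution: f = -23/288 - x/24 + C1*exp(6*x) + C2*exp(-4*x).
Apply the initial conditions: f(0) = -23/288 + C1 + C2 = 5 and f'(0) = -1/24 - 4*C2 + 6*C1 = 2. Solving gives C1 = 161/72, C2 = 91/32.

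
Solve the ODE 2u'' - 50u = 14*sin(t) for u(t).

u = -7*sin(t)/26 + C1*exp(5*t) + C2*exp(-5*t)

Divide through by 2: u'' - 25u = 7*sin(t).
Characteristic equation r² - 25 = 0 factors as (r - 5)(r + 5) = 0, so r = 5, -5.
Hence u_h = C1*exp(5*t) + C2*exp(-5*t).
Try u_p = A*cos(t) + B*sin(t). Substituting and equating the coefficients of cos(t) and sin(t) gives A = 0, B = -7/26, so u_p = -7*sin(t)/26.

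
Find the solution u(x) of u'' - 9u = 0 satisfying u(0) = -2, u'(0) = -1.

Characteristic equation r² - 9 = 0 factors as (r - 3)(r + 3) = 0, so r = 3, -3.
Hence u_h = C1*exp(3*x) + C2*exp(-3*x).
Apply the initial conditions: u(0) = C1 + C2 = -2 and u'(0) = -3*C2 + 3*C1 = -1. Solving gives C1 = -7/6, C2 = -5/6.

u = -7*exp(3*x)/6 - 5*exp(-3*x)/6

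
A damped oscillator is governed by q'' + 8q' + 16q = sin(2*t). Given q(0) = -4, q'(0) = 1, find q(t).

q = -99*exp(-4*t)/25 - cos(2*t)/25 + 3*sin(2*t)/100 - 149*t*exp(-4*t)/10

Characteristic equation r² + 8r + 16 = 0 has discriminant (8)² - 4·(16) = 0, so r = -4 is a repeated root.
Hence q_h = (C1 + C2*t)*exp(-4*t).
Try q_p = A*cos(2*t) + B*sin(2*t). Substituting and equating the coefficients of cos(2t) and sin(2t) gives A = -1/25, B = 3/100, so q_p = -cos(2*t)/25 + 3*sin(2*t)/100.
General solution: q = -cos(2*t)/25 + 3*sin(2*t)/100 + C1*exp(-4*t) + C2*t*exp(-4*t).
Apply the initial conditions: q(0) = -1/25 + C1 = -4 and q'(0) = 3/50 + C2 - 4*C1 = 1. Solving gives C1 = -99/25, C2 = -149/10.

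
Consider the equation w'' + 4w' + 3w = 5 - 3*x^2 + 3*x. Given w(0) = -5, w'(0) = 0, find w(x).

Characteristic equation r² + 4r + 3 = 0 factors as (r + 3)(r + 1) = 0, so r = -3, -1.
Hence w_h = C1*exp(-3*x) + C2*exp(-x).
For the particular solution try w_p = A0 + A1*x + A2*x^2. Substituting and matching coefficients of each power of x gives A0 = -23/9, A1 = 11/3, A2 = -1, so w_p = -23/9 - x^2 + 11*x/3.
General solution: w = -23/9 - x^2 + 11*x/3 + C1*exp(-3*x) + C2*exp(-x).
Apply the initial conditions: w(0) = -23/9 + C1 + C2 = -5 and w'(0) = 11/3 - C2 - 3*C1 = 0. Solving gives C1 = 55/18, C2 = -11/2.

w = -23/9 - x**2 - 11*exp(-x)/2 + 11*x/3 + 55*exp(-3*x)/18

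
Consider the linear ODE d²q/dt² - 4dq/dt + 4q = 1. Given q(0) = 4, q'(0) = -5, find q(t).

Characteristic equation r² - 4r + 4 = 0 has discriminant (-4)² - 4·(4) = 0, so r = 2 is a repeated root.
Hence q_h = (C1 + C2*t)*exp(2*t).
For the particular solution try q_p = A0. Substituting and matching coefficients of each power of t gives A0 = 1/4, so q_p = 1/4.
General solution: q = 1/4 + C1*exp(2*t) + C2*t*exp(2*t).
Apply the initial conditions: q(0) = 1/4 + C1 = 4 and q'(0) = C2 + 2*C1 = -5. Solving gives C1 = 15/4, C2 = -25/2.

q = 1/4 + 15*exp(2*t)/4 - 25*t*exp(2*t)/2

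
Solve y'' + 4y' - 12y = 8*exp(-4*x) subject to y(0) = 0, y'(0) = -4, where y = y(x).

y = -2*exp(-4*x)/3 - exp(2*x)/3 + exp(-6*x)

Characteristic equation r² + 4r - 12 = 0 factors as (r - 2)(r + 6) = 0, so r = 2, -6.
Hence y_h = C1*exp(2*x) + C2*exp(-6*x).
Try y_p = A*exp(-4*x). Substituting into the equation and dividing by exp(-4*x) gives A = -2/3, so y_p = -2*exp(-4*x)/3.
General solution: y = -2*exp(-4*x)/3 + C1*exp(2*x) + C2*exp(-6*x).
Apply the initial conditions: y(0) = -2/3 + C1 + C2 = 0 and y'(0) = 8/3 - 6*C2 + 2*C1 = -4. Solving gives C1 = -1/3, C2 = 1.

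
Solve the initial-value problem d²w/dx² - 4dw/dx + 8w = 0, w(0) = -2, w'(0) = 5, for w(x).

Characteristic equation r² - 4r + 8 = 0 has discriminant (-4)² - 4·(8) = -16 < 0, so r = 2 ± 2i.
Hence w_h = C1*cos(2*x)*exp(2*x) + C2*exp(2*x)*sin(2*x).
Apply the initial conditions: w(0) = C1 = -2 and w'(0) = 2*C1 + 2*C2 = 5. Solving gives C1 = -2, C2 = 9/2.

w = -2*cos(2*x)*exp(2*x) + 9*exp(2*x)*sin(2*x)/2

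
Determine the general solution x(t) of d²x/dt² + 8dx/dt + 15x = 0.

x = C1*exp(-5*t) + C2*exp(-3*t)

Characteristic equation r² + 8r + 15 = 0 factors as (r + 5)(r + 3) = 0, so r = -5, -3.
Hence x_h = C1*exp(-5*t) + C2*exp(-3*t).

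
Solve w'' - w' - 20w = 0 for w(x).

w = C1*exp(-4*x) + C2*exp(5*x)

Characteristic equation r² - r - 20 = 0 factors as (r + 4)(r - 5) = 0, so r = -4, 5.
Hence w_h = C1*exp(-4*x) + C2*exp(5*x).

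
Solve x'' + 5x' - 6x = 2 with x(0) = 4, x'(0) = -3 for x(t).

x = -1/3 + 22*exp(-6*t)/21 + 23*exp(t)/7

Characteristic equation r² + 5r - 6 = 0 factors as (r - 1)(r + 6) = 0, so r = 1, -6.
Hence x_h = C1*exp(t) + C2*exp(-6*t).
For the particular solution try x_p = A0. Substituting and matching coefficients of each power of t gives A0 = -1/3, so x_p = -1/3.
General solution: x = -1/3 + C1*exp(t) + C2*exp(-6*t).
Apply the initial conditions: x(0) = -1/3 + C1 + C2 = 4 and x'(0) = C1 - 6*C2 = -3. Solving gives C1 = 23/7, C2 = 22/21.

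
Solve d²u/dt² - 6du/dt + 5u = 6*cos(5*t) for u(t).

u = -9*sin(5*t)/65 - 6*cos(5*t)/65 + C1*exp(5*t) + C2*exp(t)

Characteristic equation r² - 6r + 5 = 0 factors as (r - 5)(r - 1) = 0, so r = 5, 1.
Hence u_h = C1*exp(5*t) + C2*exp(t).
Try u_p = A*cos(5*t) + B*sin(5*t). Substituting and equating the coefficients of cos(5t) and sin(5t) gives A = -6/65, B = -9/65, so u_p = -9*sin(5*t)/65 - 6*cos(5*t)/65.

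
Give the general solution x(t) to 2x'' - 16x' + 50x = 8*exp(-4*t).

x = 4*exp(-4*t)/73 + C1*cos(3*t)*exp(4*t) + C2*exp(4*t)*sin(3*t)

Divide through by 2: x'' - 8x' + 25x = 4*exp(-4*t).
Characteristic equation r² - 8r + 25 = 0 has discriminant (-8)² - 4·(25) = -36 < 0, so r = 4 ± 3i.
Hence x_h = C1*cos(3*t)*exp(4*t) + C2*exp(4*t)*sin(3*t).
Try x_p = A*exp(-4*t). Substituting into the equation and dividing by exp(-4*t) gives A = 4/73, so x_p = 4*exp(-4*t)/73.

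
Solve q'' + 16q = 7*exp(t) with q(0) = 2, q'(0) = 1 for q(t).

q = 5*sin(4*t)/34 + 7*exp(t)/17 + 27*cos(4*t)/17

Characteristic equation r² + 16 = 0 has discriminant (0)² - 4·(16) = -64 < 0, so r = ± 4i.
Hence q_h = C1*cos(4*t) + C2*sin(4*t).
Try q_p = A*exp(t). Substituting into the equation and dividing by exp(t) gives A = 7/17, so q_p = 7*exp(t)/17.
General solution: q = 7*exp(t)/17 + C1*cos(4*t) + C2*sin(4*t).
Apply the initial conditions: q(0) = 7/17 + C1 = 2 and q'(0) = 7/17 + 4*C2 = 1. Solving gives C1 = 27/17, C2 = 5/34.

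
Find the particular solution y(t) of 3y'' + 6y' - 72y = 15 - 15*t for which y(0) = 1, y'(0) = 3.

y = -55/288 + 5*t/24 + 71*exp(-6*t)/360 + 159*exp(4*t)/160

Divide through by 3: y'' + 2y' - 24y = 5 - 5*t.
Characteristic equation r² + 2r - 24 = 0 factors as (r - 4)(r + 6) = 0, so r = 4, -6.
Hence y_h = C1*exp(4*t) + C2*exp(-6*t).
For the particular solution try y_p = A0 + A1*t. Substituting and matching coefficients of each power of t gives A0 = -55/288, A1 = 5/24, so y_p = -55/288 + 5*t/24.
General solution: y = -55/288 + 5*t/24 + C1*exp(4*t) + C2*exp(-6*t).
Apply the initial conditions: y(0) = -55/288 + C1 + C2 = 1 and y'(0) = 5/24 - 6*C2 + 4*C1 = 3. Solving gives C1 = 159/160, C2 = 71/360.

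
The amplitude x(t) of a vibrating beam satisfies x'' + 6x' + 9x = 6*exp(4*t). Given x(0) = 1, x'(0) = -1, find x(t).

Characteristic equation r² + 6r + 9 = 0 has discriminant (6)² - 4·(9) = 0, so r = -3 is a repeated root.
Hence x_h = (C1 + C2*t)*exp(-3*t).
Try x_p = A*exp(4*t). Substituting into the equation and dividing by exp(4*t) gives A = 6/49, so x_p = 6*exp(4*t)/49.
General solution: x = 6*exp(4*t)/49 + C1*exp(-3*t) + C2*t*exp(-3*t).
Apply the initial conditions: x(0) = 6/49 + C1 = 1 and x'(0) = 24/49 + C2 - 3*C1 = -1. Solving gives C1 = 43/49, C2 = 8/7.

x = 6*exp(4*t)/49 + 43*exp(-3*t)/49 + 8*t*exp(-3*t)/7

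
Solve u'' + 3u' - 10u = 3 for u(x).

Characteristic equation r² + 3r - 10 = 0 factors as (r - 2)(r + 5) = 0, so r = 2, -5.
Hence u_h = C1*exp(2*x) + C2*exp(-5*x).
For the particular solution try u_p = A0. Substituting and matching coefficients of each power of x gives A0 = -3/10, so u_p = -3/10.

u = -3/10 + C1*exp(2*x) + C2*exp(-5*x)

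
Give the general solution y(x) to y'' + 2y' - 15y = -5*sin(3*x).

y = 5*cos(3*x)/102 + 10*sin(3*x)/51 + C1*exp(3*x) + C2*exp(-5*x)

Characteristic equation r² + 2r - 15 = 0 factors as (r - 3)(r + 5) = 0, so r = 3, -5.
Hence y_h = C1*exp(3*x) + C2*exp(-5*x).
Try y_p = A*cos(3*x) + B*sin(3*x). Substituting and equating the coefficients of cos(3x) and sin(3x) gives A = 5/102, B = 10/51, so y_p = 5*cos(3*x)/102 + 10*sin(3*x)/51.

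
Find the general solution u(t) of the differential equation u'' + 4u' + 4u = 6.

u = 3/2 + C1*exp(-2*t) + C2*t*exp(-2*t)

Characteristic equation r² + 4r + 4 = 0 has discriminant (4)² - 4·(4) = 0, so r = -2 is a repeated root.
Hence u_h = (C1 + C2*t)*exp(-2*t).
For the particular solution try u_p = A0. Substituting and matching coefficients of each power of t gives A0 = 3/2, so u_p = 3/2.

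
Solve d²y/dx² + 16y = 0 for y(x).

y = C1*cos(4*x) + C2*sin(4*x)

Characteristic equation r² + 16 = 0 has discriminant (0)² - 4·(16) = -64 < 0, so r = ± 4i.
Hence y_h = C1*cos(4*x) + C2*sin(4*x).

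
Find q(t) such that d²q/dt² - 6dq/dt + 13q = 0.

q = C1*cos(2*t)*exp(3*t) + C2*exp(3*t)*sin(2*t)

Characteristic equation r² - 6r + 13 = 0 has discriminant (-6)² - 4·(13) = -16 < 0, so r = 3 ± 2i.
Hence q_h = C1*cos(2*t)*exp(3*t) + C2*exp(3*t)*sin(2*t).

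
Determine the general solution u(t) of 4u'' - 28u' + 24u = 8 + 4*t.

u = 19/36 + t/6 + C1*exp(6*t) + C2*exp(t)

Divide through by 4: u'' - 7u' + 6u = 2 + t.
Characteristic equation r² - 7r + 6 = 0 factors as (r - 6)(r - 1) = 0, so r = 6, 1.
Hence u_h = C1*exp(6*t) + C2*exp(t).
For the particular solution try u_p = A0 + A1*t. Substituting and matching coefficients of each power of t gives A0 = 19/36, A1 = 1/6, so u_p = 19/36 + t/6.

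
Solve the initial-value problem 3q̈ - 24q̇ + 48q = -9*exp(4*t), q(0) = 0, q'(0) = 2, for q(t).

q = 2*t*exp(4*t) - 3*t**2*exp(4*t)/2

Divide through by 3: q'' - 8q' + 16q = -3*exp(4*t).
Characteristic equation r² - 8r + 16 = 0 has discriminant (-8)² - 4·(16) = 0, so r = 4 is a repeated root.
Hence q_h = (C1 + C2*t)*exp(4*t).
Since exp(4*t) solves the homogeneous equation (r = 4 is a root of multiplicity 2), multiply the trial by t^2. Try q_p = A*t^2*exp(4*t). Substituting into the equation and dividing by exp(4*t) gives A = -3/2, so q_p = -3*t^2*exp(4*t)/2.
General solution: q = C1*exp(4*t) - 3*t^2*exp(4*t)/2 + C2*t*exp(4*t).
Apply the initial conditions: q(0) = C1 = 0 and q'(0) = C2 + 4*C1 = 2. Solving gives C1 = 0, C2 = 2.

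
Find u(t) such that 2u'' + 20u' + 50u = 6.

Divide through by 2: u'' + 10u' + 25u = 3.
Characteristic equation r² + 10r + 25 = 0 has discriminant (10)² - 4·(25) = 0, so r = -5 is a repeated root.
Hence u_h = (C1 + C2*t)*exp(-5*t).
For the particular solution try u_p = A0. Substituting and matching coefficients of each power of t gives A0 = 3/25, so u_p = 3/25.

u = 3/25 + C1*exp(-5*t) + C2*t*exp(-5*t)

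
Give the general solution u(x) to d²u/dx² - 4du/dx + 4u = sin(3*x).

u = -5*sin(3*x)/169 + 12*cos(3*x)/169 + C1*exp(2*x) + C2*x*exp(2*x)

Characteristic equation r² - 4r + 4 = 0 has discriminant (-4)² - 4·(4) = 0, so r = 2 is a repeated root.
Hence u_h = (C1 + C2*x)*exp(2*x).
Try u_p = A*cos(3*x) + B*sin(3*x). Substituting and equating the coefficients of cos(3x) and sin(3x) gives A = 12/169, B = -5/169, so u_p = -5*sin(3*x)/169 + 12*cos(3*x)/169.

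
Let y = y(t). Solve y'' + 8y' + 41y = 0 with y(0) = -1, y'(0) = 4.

Characteristic equation r² + 8r + 41 = 0 has discriminant (8)² - 4·(41) = -100 < 0, so r = -4 ± 5i.
Hence y_h = C1*cos(5*t)*exp(-4*t) + C2*exp(-4*t)*sin(5*t).
Apply the initial conditions: y(0) = C1 = -1 and y'(0) = -4*C1 + 5*C2 = 4. Solving gives C1 = -1, C2 = 0.

y = -cos(5*t)*exp(-4*t)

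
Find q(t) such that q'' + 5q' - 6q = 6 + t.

q = -41/36 - t/6 + C1*exp(-6*t) + C2*exp(t)

Characteristic equation r² + 5r - 6 = 0 factors as (r + 6)(r - 1) = 0, so r = -6, 1.
Hence q_h = C1*exp(-6*t) + C2*exp(t).
For the particular solution try q_p = A0 + A1*t. Substituting and matching coefficients of each power of t gives A0 = -41/36, A1 = -1/6, so q_p = -41/36 - t/6.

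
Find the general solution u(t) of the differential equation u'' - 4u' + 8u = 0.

Characteristic equation r² - 4r + 8 = 0 has discriminant (-4)² - 4·(8) = -16 < 0, so r = 2 ± 2i.
Hence u_h = C1*cos(2*t)*exp(2*t) + C2*exp(2*t)*sin(2*t).

u = C1*cos(2*t)*exp(2*t) + C2*exp(2*t)*sin(2*t)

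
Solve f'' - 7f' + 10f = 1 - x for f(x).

f = 3/100 - x/10 + C1*exp(2*x) + C2*exp(5*x)

Characteristic equation r² - 7r + 10 = 0 factors as (r - 2)(r - 5) = 0, so r = 2, 5.
Hence f_h = C1*exp(2*x) + C2*exp(5*x).
For the particular solution try f_p = A0 + A1*x. Substituting and matching coefficients of each power of x gives A0 = 3/100, A1 = -1/10, so f_p = 3/100 - x/10.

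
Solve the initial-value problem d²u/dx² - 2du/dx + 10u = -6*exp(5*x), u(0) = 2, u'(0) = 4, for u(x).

u = -6*exp(5*x)/25 + 56*cos(3*x)*exp(x)/25 + 74*exp(x)*sin(3*x)/75

Characteristic equation r² - 2r + 10 = 0 has discriminant (-2)² - 4·(10) = -36 < 0, so r = 1 ± 3i.
Hence u_h = C1*cos(3*x)*exp(x) + C2*exp(x)*sin(3*x).
Try u_p = A*exp(5*x). Substituting into the equation and dividing by exp(5*x) gives A = -6/25, so u_p = -6*exp(5*x)/25.
General solution: u = -6*exp(5*x)/25 + C1*cos(3*x)*exp(x) + C2*exp(x)*sin(3*x).
Apply the initial conditions: u(0) = -6/25 + C1 = 2 and u'(0) = -6/5 + C1 + 3*C2 = 4. Solving gives C1 = 56/25, C2 = 74/75.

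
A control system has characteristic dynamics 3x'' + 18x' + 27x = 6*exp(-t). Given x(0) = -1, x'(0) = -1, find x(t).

x = exp(-t)/2 - 3*exp(-3*t)/2 - 5*t*exp(-3*t)

Divide through by 3: x'' + 6x' + 9x = 2*exp(-t).
Characteristic equation r² + 6r + 9 = 0 has discriminant (6)² - 4·(9) = 0, so r = -3 is a repeated root.
Hence x_h = (C1 + C2*t)*exp(-3*t).
Try x_p = A*exp(-t). Substituting into the equation and dividing by exp(-t) gives A = 1/2, so x_p = exp(-t)/2.
General solution: x = exp(-t)/2 + C1*exp(-3*t) + C2*t*exp(-3*t).
Apply the initial conditions: x(0) = 1/2 + C1 = -1 and x'(0) = -1/2 + C2 - 3*C1 = -1. Solving gives C1 = -3/2, C2 = -5.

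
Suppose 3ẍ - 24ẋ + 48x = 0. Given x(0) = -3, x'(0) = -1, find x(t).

Divide through by 3: x'' - 8x' + 16x = 0.
Characteristic equation r² - 8r + 16 = 0 has discriminant (-8)² - 4·(16) = 0, so r = 4 is a repeated root.
Hence x_h = (C1 + C2*t)*exp(4*t).
Apply the initial conditions: x(0) = C1 = -3 and x'(0) = C2 + 4*C1 = -1. Solving gives C1 = -3, C2 = 11.

x = -3*exp(4*t) + 11*t*exp(4*t)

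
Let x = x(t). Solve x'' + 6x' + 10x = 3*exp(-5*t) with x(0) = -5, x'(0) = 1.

Characteristic equation r² + 6r + 10 = 0 has discriminant (6)² - 4·(10) = -4 < 0, so r = -3 ± i.
Hence x_h = C1*cos(t)*exp(-3*t) + C2*exp(-3*t)*sin(t).
Try x_p = A*exp(-5*t). Substituting into the equation and dividing by exp(-5*t) gives A = 3/5, so x_p = 3*exp(-5*t)/5.
General solution: x = 3*exp(-5*t)/5 + C1*cos(t)*exp(-3*t) + C2*exp(-3*t)*sin(t).
Apply the initial conditions: x(0) = 3/5 + C1 = -5 and x'(0) = -3 + C2 - 3*C1 = 1. Solving gives C1 = -28/5, C2 = -64/5.

x = 3*exp(-5*t)/5 - 64*exp(-3*t)*sin(t)/5 - 28*cos(t)*exp(-3*t)/5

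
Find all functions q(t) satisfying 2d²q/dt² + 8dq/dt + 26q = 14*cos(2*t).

q = 56*sin(2*t)/145 + 63*cos(2*t)/145 + C1*cos(3*t)*exp(-2*t) + C2*exp(-2*t)*sin(3*t)

Divide through by 2: q'' + 4q' + 13q = 7*cos(2*t).
Characteristic equation r² + 4r + 13 = 0 has discriminant (4)² - 4·(13) = -36 < 0, so r = -2 ± 3i.
Hence q_h = C1*cos(3*t)*exp(-2*t) + C2*exp(-2*t)*sin(3*t).
Try q_p = A*cos(2*t) + B*sin(2*t). Substituting and equating the coefficients of cos(2t) and sin(2t) gives A = 63/145, B = 56/145, so q_p = 56*sin(2*t)/145 + 63*cos(2*t)/145.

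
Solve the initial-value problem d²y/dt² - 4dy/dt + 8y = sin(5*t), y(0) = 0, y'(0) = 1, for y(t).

y = -17*sin(5*t)/689 + 20*cos(5*t)/689 - 20*cos(2*t)*exp(2*t)/689 + 407*exp(2*t)*sin(2*t)/689

Characteristic equation r² - 4r + 8 = 0 has discriminant (-4)² - 4·(8) = -16 < 0, so r = 2 ± 2i.
Hence y_h = C1*cos(2*t)*exp(2*t) + C2*exp(2*t)*sin(2*t).
Try y_p = A*cos(5*t) + B*sin(5*t). Substituting and equating the coefficients of cos(5t) and sin(5t) gives A = 20/689, B = -17/689, so y_p = -17*sin(5*t)/689 + 20*cos(5*t)/689.
General solution: y = -17*sin(5*t)/689 + 20*cos(5*t)/689 + C1*cos(2*t)*exp(2*t) + C2*exp(2*t)*sin(2*t).
Apply the initial conditions: y(0) = 20/689 + C1 = 0 and y'(0) = -85/689 + 2*C1 + 2*C2 = 1. Solving gives C1 = -20/689, C2 = 407/689.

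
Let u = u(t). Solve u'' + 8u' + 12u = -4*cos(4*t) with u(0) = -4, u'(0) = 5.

Characteristic equation r² + 8r + 12 = 0 factors as (r + 6)(r + 2) = 0, so r = -6, -2.
Hence u_h = C1*exp(-6*t) + C2*exp(-2*t).
Try u_p = A*cos(4*t) + B*sin(4*t). Substituting and equating the coefficients of cos(4t) and sin(4t) gives A = 1/65, B = -8/65, so u_p = -8*sin(4*t)/65 + cos(4*t)/65.
General solution: u = -8*sin(4*t)/65 + cos(4*t)/65 + C1*exp(-6*t) + C2*exp(-2*t).
Apply the initial conditions: u(0) = 1/65 + C1 + C2 = -4 and u'(0) = -32/65 - 6*C1 - 2*C2 = 5. Solving gives C1 = 33/52, C2 = -93/20.

u = -93*exp(-2*t)/20 - 8*sin(4*t)/65 + cos(4*t)/65 + 33*exp(-6*t)/52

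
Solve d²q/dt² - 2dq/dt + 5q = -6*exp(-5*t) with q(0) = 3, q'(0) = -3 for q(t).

q = -3*exp(-5*t)/20 - 69*exp(t)*sin(2*t)/20 + 63*cos(2*t)*exp(t)/20

Characteristic equation r² - 2r + 5 = 0 has discriminant (-2)² - 4·(5) = -16 < 0, so r = 1 ± 2i.
Hence q_h = C1*cos(2*t)*exp(t) + C2*exp(t)*sin(2*t).
Try q_p = A*exp(-5*t). Substituting into the equation and dividing by exp(-5*t) gives A = -3/20, so q_p = -3*exp(-5*t)/20.
General solution: q = -3*exp(-5*t)/20 + C1*cos(2*t)*exp(t) + C2*exp(t)*sin(2*t).
Apply the initial conditions: q(0) = -3/20 + C1 = 3 and q'(0) = 3/4 + C1 + 2*C2 = -3. Solving gives C1 = 63/20, C2 = -69/20.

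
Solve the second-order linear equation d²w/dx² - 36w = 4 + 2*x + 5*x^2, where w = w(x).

w = -77/648 - 5*x**2/36 - x/18 + C1*exp(6*x) + C2*exp(-6*x)

Characteristic equation r² - 36 = 0 factors as (r - 6)(r + 6) = 0, so r = 6, -6.
Hence w_h = C1*exp(6*x) + C2*exp(-6*x).
For the particular solution try w_p = A0 + A1*x + A2*x^2. Substituting and matching coefficients of each power of x gives A0 = -77/648, A1 = -1/18, A2 = -5/36, so w_p = -77/648 - 5*x^2/36 - x/18.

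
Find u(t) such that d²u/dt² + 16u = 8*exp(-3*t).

u = 8*exp(-3*t)/25 + C1*cos(4*t) + C2*sin(4*t)

Characteristic equation r² + 16 = 0 has discriminant (0)² - 4·(16) = -64 < 0, so r = ± 4i.
Hence u_h = C1*cos(4*t) + C2*sin(4*t).
Try u_p = A*exp(-3*t). Substituting into the equation and dividing by exp(-3*t) gives A = 8/25, so u_p = 8*exp(-3*t)/25.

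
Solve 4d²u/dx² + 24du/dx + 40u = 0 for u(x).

u = C1*cos(x)*exp(-3*x) + C2*exp(-3*x)*sin(x)

Divide through by 4: u'' + 6u' + 10u = 0.
Characteristic equation r² + 6r + 10 = 0 has discriminant (6)² - 4·(10) = -4 < 0, so r = -3 ± i.
Hence u_h = C1*cos(x)*exp(-3*x) + C2*exp(-3*x)*sin(x).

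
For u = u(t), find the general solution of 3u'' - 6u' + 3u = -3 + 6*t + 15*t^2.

u = 33 + 5*t**2 + 22*t + C1*exp(t) + C2*t*exp(t)

Divide through by 3: u'' - 2u' + u = -1 + 2*t + 5*t^2.
Characteristic equation r² - 2r + 1 = 0 has discriminant (-2)² - 4·(1) = 0, so r = 1 is a repeated root.
Hence u_h = (C1 + C2*t)*exp(t).
For the particular solution try u_p = A0 + A1*t + A2*t^2. Substituting and matching coefficients of each power of t gives A0 = 33, A1 = 22, A2 = 5, so u_p = 33 + 5*t^2 + 22*t.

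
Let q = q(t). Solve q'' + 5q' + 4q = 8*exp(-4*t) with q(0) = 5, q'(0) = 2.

Characteristic equation r² + 5r + 4 = 0 factors as (r + 1)(r + 4) = 0, so r = -1, -4.
Hence q_h = C1*exp(-t) + C2*exp(-4*t).
Since exp(-4*t) solves the homogeneous equation (r = -4 is a root of multiplicity 1), multiply the trial by t. Try q_p = A*t*exp(-4*t). Substituting into the equation and dividing by exp(-4*t) gives A = -8/3, so q_p = -8*t*exp(-4*t)/3.
General solution: q = C1*exp(-t) + C2*exp(-4*t) - 8*t*exp(-4*t)/3.
Apply the initial conditions: q(0) = C1 + C2 = 5 and q'(0) = -8/3 - C1 - 4*C2 = 2. Solving gives C1 = 74/9, C2 = -29/9.

q = -29*exp(-4*t)/9 + 74*exp(-t)/9 - 8*t*exp(-4*t)/3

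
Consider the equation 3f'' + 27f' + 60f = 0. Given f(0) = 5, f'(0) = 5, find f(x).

f = -25*exp(-5*x) + 30*exp(-4*x)

Divide through by 3: f'' + 9f' + 20f = 0.
Characteristic equation r² + 9r + 20 = 0 factors as (r + 5)(r + 4) = 0, so r = -5, -4.
Hence f_h = C1*exp(-5*x) + C2*exp(-4*x).
Apply the initial conditions: f(0) = C1 + C2 = 5 and f'(0) = -5*C1 - 4*C2 = 5. Solving gives C1 = -25, C2 = 30.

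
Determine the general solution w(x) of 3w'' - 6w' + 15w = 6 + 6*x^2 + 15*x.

Divide through by 3: w'' - 2w' + 5w = 2 + 2*x^2 + 5*x.
Characteristic equation r² - 2r + 5 = 0 has discriminant (-2)² - 4·(5) = -16 < 0, so r = 1 ± 2i.
Hence w_h = C1*cos(2*x)*exp(x) + C2*exp(x)*sin(2*x).
For the particular solution try w_p = A0 + A1*x + A2*x^2. Substituting and matching coefficients of each power of x gives A0 = 96/125, A1 = 33/25, A2 = 2/5, so w_p = 96/125 + 2*x^2/5 + 33*x/25.

w = 96/125 + 2*x**2/5 + 33*x/25 + C1*cos(2*x)*exp(x) + C2*exp(x)*sin(2*x)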